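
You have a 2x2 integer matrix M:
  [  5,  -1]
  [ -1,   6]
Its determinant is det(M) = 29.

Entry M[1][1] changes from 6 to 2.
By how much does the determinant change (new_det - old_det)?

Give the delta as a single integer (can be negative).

Answer: -20

Derivation:
Cofactor C_11 = 5
Entry delta = 2 - 6 = -4
Det delta = entry_delta * cofactor = -4 * 5 = -20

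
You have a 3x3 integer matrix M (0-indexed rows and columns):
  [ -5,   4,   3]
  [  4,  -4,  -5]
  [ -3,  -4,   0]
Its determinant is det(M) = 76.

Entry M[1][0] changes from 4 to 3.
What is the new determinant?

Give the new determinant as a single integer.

det is linear in row 1: changing M[1][0] by delta changes det by delta * cofactor(1,0).
Cofactor C_10 = (-1)^(1+0) * minor(1,0) = -12
Entry delta = 3 - 4 = -1
Det delta = -1 * -12 = 12
New det = 76 + 12 = 88

Answer: 88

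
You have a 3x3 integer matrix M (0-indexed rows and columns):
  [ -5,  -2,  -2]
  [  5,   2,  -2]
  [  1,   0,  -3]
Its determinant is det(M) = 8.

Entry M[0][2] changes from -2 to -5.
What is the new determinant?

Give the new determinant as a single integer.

Answer: 14

Derivation:
det is linear in row 0: changing M[0][2] by delta changes det by delta * cofactor(0,2).
Cofactor C_02 = (-1)^(0+2) * minor(0,2) = -2
Entry delta = -5 - -2 = -3
Det delta = -3 * -2 = 6
New det = 8 + 6 = 14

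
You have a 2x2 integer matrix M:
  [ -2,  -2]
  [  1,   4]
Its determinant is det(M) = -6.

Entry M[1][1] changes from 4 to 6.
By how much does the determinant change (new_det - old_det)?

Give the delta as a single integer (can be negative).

Answer: -4

Derivation:
Cofactor C_11 = -2
Entry delta = 6 - 4 = 2
Det delta = entry_delta * cofactor = 2 * -2 = -4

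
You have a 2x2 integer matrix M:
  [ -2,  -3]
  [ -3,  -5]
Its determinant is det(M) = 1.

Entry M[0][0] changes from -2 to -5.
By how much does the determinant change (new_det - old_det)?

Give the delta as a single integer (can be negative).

Cofactor C_00 = -5
Entry delta = -5 - -2 = -3
Det delta = entry_delta * cofactor = -3 * -5 = 15

Answer: 15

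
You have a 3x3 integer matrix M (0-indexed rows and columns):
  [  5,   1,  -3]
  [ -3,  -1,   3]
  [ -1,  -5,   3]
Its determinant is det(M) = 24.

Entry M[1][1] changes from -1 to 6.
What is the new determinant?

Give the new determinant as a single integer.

det is linear in row 1: changing M[1][1] by delta changes det by delta * cofactor(1,1).
Cofactor C_11 = (-1)^(1+1) * minor(1,1) = 12
Entry delta = 6 - -1 = 7
Det delta = 7 * 12 = 84
New det = 24 + 84 = 108

Answer: 108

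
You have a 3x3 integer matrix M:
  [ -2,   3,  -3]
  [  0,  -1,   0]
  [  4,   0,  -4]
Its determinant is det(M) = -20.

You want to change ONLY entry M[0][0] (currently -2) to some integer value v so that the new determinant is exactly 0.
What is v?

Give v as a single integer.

det is linear in entry M[0][0]: det = old_det + (v - -2) * C_00
Cofactor C_00 = 4
Want det = 0: -20 + (v - -2) * 4 = 0
  (v - -2) = 20 / 4 = 5
  v = -2 + (5) = 3

Answer: 3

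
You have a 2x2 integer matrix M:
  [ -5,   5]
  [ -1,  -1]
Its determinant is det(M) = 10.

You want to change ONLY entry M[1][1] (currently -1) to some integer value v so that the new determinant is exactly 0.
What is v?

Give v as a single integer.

det is linear in entry M[1][1]: det = old_det + (v - -1) * C_11
Cofactor C_11 = -5
Want det = 0: 10 + (v - -1) * -5 = 0
  (v - -1) = -10 / -5 = 2
  v = -1 + (2) = 1

Answer: 1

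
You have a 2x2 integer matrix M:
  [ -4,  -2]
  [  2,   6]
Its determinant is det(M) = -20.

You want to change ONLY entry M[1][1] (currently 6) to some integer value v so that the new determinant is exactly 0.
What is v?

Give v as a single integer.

det is linear in entry M[1][1]: det = old_det + (v - 6) * C_11
Cofactor C_11 = -4
Want det = 0: -20 + (v - 6) * -4 = 0
  (v - 6) = 20 / -4 = -5
  v = 6 + (-5) = 1

Answer: 1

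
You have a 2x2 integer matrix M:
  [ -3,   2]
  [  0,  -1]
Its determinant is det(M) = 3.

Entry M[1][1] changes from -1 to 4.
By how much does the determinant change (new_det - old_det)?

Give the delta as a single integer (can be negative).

Answer: -15

Derivation:
Cofactor C_11 = -3
Entry delta = 4 - -1 = 5
Det delta = entry_delta * cofactor = 5 * -3 = -15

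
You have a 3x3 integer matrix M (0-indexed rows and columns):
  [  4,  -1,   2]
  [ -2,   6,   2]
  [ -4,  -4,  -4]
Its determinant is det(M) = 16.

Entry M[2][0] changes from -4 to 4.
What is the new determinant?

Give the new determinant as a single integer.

det is linear in row 2: changing M[2][0] by delta changes det by delta * cofactor(2,0).
Cofactor C_20 = (-1)^(2+0) * minor(2,0) = -14
Entry delta = 4 - -4 = 8
Det delta = 8 * -14 = -112
New det = 16 + -112 = -96

Answer: -96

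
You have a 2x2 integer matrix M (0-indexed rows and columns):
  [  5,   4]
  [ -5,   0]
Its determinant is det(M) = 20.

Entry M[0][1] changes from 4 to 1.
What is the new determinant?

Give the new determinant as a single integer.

det is linear in row 0: changing M[0][1] by delta changes det by delta * cofactor(0,1).
Cofactor C_01 = (-1)^(0+1) * minor(0,1) = 5
Entry delta = 1 - 4 = -3
Det delta = -3 * 5 = -15
New det = 20 + -15 = 5

Answer: 5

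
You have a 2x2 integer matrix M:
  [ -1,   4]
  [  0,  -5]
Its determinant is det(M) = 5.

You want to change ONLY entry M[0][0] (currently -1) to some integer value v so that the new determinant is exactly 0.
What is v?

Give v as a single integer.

det is linear in entry M[0][0]: det = old_det + (v - -1) * C_00
Cofactor C_00 = -5
Want det = 0: 5 + (v - -1) * -5 = 0
  (v - -1) = -5 / -5 = 1
  v = -1 + (1) = 0

Answer: 0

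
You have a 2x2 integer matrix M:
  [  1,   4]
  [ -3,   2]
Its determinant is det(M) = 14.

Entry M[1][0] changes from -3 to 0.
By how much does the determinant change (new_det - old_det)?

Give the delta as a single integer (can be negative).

Answer: -12

Derivation:
Cofactor C_10 = -4
Entry delta = 0 - -3 = 3
Det delta = entry_delta * cofactor = 3 * -4 = -12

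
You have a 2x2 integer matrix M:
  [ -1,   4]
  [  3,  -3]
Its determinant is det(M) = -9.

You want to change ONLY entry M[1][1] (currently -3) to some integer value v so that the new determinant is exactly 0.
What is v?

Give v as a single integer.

det is linear in entry M[1][1]: det = old_det + (v - -3) * C_11
Cofactor C_11 = -1
Want det = 0: -9 + (v - -3) * -1 = 0
  (v - -3) = 9 / -1 = -9
  v = -3 + (-9) = -12

Answer: -12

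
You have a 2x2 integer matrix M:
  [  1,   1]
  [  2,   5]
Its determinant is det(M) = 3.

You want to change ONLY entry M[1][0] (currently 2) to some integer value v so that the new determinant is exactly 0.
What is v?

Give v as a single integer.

Answer: 5

Derivation:
det is linear in entry M[1][0]: det = old_det + (v - 2) * C_10
Cofactor C_10 = -1
Want det = 0: 3 + (v - 2) * -1 = 0
  (v - 2) = -3 / -1 = 3
  v = 2 + (3) = 5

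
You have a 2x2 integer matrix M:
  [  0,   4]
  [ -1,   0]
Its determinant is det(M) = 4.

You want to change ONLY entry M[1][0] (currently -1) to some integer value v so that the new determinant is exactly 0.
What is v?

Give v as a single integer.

Answer: 0

Derivation:
det is linear in entry M[1][0]: det = old_det + (v - -1) * C_10
Cofactor C_10 = -4
Want det = 0: 4 + (v - -1) * -4 = 0
  (v - -1) = -4 / -4 = 1
  v = -1 + (1) = 0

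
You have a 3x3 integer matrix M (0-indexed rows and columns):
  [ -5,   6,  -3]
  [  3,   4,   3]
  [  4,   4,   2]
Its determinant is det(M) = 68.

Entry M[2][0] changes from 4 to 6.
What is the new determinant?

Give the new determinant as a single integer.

det is linear in row 2: changing M[2][0] by delta changes det by delta * cofactor(2,0).
Cofactor C_20 = (-1)^(2+0) * minor(2,0) = 30
Entry delta = 6 - 4 = 2
Det delta = 2 * 30 = 60
New det = 68 + 60 = 128

Answer: 128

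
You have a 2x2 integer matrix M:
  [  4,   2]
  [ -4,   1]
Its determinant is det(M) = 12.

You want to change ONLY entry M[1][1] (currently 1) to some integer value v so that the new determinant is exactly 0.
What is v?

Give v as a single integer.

Answer: -2

Derivation:
det is linear in entry M[1][1]: det = old_det + (v - 1) * C_11
Cofactor C_11 = 4
Want det = 0: 12 + (v - 1) * 4 = 0
  (v - 1) = -12 / 4 = -3
  v = 1 + (-3) = -2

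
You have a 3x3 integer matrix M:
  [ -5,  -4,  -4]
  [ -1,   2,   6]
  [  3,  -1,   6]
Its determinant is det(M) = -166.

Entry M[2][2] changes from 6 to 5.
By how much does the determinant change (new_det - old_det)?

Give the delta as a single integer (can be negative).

Answer: 14

Derivation:
Cofactor C_22 = -14
Entry delta = 5 - 6 = -1
Det delta = entry_delta * cofactor = -1 * -14 = 14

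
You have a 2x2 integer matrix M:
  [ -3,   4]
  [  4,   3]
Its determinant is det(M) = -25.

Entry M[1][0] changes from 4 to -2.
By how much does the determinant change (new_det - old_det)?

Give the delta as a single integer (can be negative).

Cofactor C_10 = -4
Entry delta = -2 - 4 = -6
Det delta = entry_delta * cofactor = -6 * -4 = 24

Answer: 24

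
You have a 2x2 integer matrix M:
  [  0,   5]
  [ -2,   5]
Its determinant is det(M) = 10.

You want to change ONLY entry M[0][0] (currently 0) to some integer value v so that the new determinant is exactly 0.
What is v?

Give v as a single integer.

det is linear in entry M[0][0]: det = old_det + (v - 0) * C_00
Cofactor C_00 = 5
Want det = 0: 10 + (v - 0) * 5 = 0
  (v - 0) = -10 / 5 = -2
  v = 0 + (-2) = -2

Answer: -2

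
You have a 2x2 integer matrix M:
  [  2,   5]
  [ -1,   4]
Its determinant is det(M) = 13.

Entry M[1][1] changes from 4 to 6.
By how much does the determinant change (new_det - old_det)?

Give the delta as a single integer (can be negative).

Answer: 4

Derivation:
Cofactor C_11 = 2
Entry delta = 6 - 4 = 2
Det delta = entry_delta * cofactor = 2 * 2 = 4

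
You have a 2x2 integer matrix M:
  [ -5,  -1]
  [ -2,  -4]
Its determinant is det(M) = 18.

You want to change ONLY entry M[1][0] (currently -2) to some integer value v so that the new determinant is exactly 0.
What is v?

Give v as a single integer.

det is linear in entry M[1][0]: det = old_det + (v - -2) * C_10
Cofactor C_10 = 1
Want det = 0: 18 + (v - -2) * 1 = 0
  (v - -2) = -18 / 1 = -18
  v = -2 + (-18) = -20

Answer: -20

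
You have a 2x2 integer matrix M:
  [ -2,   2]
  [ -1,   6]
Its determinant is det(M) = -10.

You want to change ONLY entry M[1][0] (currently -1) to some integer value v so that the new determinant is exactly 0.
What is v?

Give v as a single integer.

det is linear in entry M[1][0]: det = old_det + (v - -1) * C_10
Cofactor C_10 = -2
Want det = 0: -10 + (v - -1) * -2 = 0
  (v - -1) = 10 / -2 = -5
  v = -1 + (-5) = -6

Answer: -6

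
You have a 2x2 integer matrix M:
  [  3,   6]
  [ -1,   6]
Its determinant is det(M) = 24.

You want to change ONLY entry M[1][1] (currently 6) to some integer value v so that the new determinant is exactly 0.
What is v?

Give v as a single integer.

Answer: -2

Derivation:
det is linear in entry M[1][1]: det = old_det + (v - 6) * C_11
Cofactor C_11 = 3
Want det = 0: 24 + (v - 6) * 3 = 0
  (v - 6) = -24 / 3 = -8
  v = 6 + (-8) = -2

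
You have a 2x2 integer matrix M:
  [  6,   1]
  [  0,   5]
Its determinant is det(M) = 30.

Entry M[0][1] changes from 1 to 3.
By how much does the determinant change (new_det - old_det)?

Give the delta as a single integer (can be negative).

Answer: 0

Derivation:
Cofactor C_01 = 0
Entry delta = 3 - 1 = 2
Det delta = entry_delta * cofactor = 2 * 0 = 0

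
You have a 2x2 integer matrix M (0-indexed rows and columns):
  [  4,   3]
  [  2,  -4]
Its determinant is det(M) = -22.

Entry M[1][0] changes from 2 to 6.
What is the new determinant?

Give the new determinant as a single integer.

det is linear in row 1: changing M[1][0] by delta changes det by delta * cofactor(1,0).
Cofactor C_10 = (-1)^(1+0) * minor(1,0) = -3
Entry delta = 6 - 2 = 4
Det delta = 4 * -3 = -12
New det = -22 + -12 = -34

Answer: -34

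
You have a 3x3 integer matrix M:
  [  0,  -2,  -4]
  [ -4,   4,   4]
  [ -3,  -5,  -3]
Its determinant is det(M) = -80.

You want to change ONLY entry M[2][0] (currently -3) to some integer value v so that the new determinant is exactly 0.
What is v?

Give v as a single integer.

det is linear in entry M[2][0]: det = old_det + (v - -3) * C_20
Cofactor C_20 = 8
Want det = 0: -80 + (v - -3) * 8 = 0
  (v - -3) = 80 / 8 = 10
  v = -3 + (10) = 7

Answer: 7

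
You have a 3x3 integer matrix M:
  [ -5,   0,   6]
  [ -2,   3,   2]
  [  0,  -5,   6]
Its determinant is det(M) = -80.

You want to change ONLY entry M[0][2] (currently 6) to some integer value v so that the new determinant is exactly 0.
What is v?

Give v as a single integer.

Answer: 14

Derivation:
det is linear in entry M[0][2]: det = old_det + (v - 6) * C_02
Cofactor C_02 = 10
Want det = 0: -80 + (v - 6) * 10 = 0
  (v - 6) = 80 / 10 = 8
  v = 6 + (8) = 14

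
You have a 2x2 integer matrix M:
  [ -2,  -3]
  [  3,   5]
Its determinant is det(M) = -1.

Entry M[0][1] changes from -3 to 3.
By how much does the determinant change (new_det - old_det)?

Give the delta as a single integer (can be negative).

Answer: -18

Derivation:
Cofactor C_01 = -3
Entry delta = 3 - -3 = 6
Det delta = entry_delta * cofactor = 6 * -3 = -18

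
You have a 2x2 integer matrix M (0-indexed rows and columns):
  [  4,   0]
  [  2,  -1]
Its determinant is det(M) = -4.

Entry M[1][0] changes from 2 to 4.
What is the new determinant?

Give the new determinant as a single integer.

det is linear in row 1: changing M[1][0] by delta changes det by delta * cofactor(1,0).
Cofactor C_10 = (-1)^(1+0) * minor(1,0) = 0
Entry delta = 4 - 2 = 2
Det delta = 2 * 0 = 0
New det = -4 + 0 = -4

Answer: -4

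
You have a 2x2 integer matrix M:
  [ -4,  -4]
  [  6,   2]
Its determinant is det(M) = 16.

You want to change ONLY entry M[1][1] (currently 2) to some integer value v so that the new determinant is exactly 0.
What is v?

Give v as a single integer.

det is linear in entry M[1][1]: det = old_det + (v - 2) * C_11
Cofactor C_11 = -4
Want det = 0: 16 + (v - 2) * -4 = 0
  (v - 2) = -16 / -4 = 4
  v = 2 + (4) = 6

Answer: 6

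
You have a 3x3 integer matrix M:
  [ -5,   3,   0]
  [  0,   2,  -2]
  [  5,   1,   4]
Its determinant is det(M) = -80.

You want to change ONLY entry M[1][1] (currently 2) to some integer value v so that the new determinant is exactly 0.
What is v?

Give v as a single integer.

Answer: -2

Derivation:
det is linear in entry M[1][1]: det = old_det + (v - 2) * C_11
Cofactor C_11 = -20
Want det = 0: -80 + (v - 2) * -20 = 0
  (v - 2) = 80 / -20 = -4
  v = 2 + (-4) = -2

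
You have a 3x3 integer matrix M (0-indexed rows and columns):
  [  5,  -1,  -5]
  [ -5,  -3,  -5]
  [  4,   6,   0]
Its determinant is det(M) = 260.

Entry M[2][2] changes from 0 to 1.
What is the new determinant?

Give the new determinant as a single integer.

Answer: 240

Derivation:
det is linear in row 2: changing M[2][2] by delta changes det by delta * cofactor(2,2).
Cofactor C_22 = (-1)^(2+2) * minor(2,2) = -20
Entry delta = 1 - 0 = 1
Det delta = 1 * -20 = -20
New det = 260 + -20 = 240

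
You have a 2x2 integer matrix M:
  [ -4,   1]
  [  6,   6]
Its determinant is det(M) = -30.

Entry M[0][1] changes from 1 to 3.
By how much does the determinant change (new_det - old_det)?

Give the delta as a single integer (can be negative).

Answer: -12

Derivation:
Cofactor C_01 = -6
Entry delta = 3 - 1 = 2
Det delta = entry_delta * cofactor = 2 * -6 = -12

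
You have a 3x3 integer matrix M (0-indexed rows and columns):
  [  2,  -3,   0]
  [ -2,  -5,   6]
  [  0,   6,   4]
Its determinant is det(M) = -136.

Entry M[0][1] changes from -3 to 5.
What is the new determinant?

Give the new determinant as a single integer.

det is linear in row 0: changing M[0][1] by delta changes det by delta * cofactor(0,1).
Cofactor C_01 = (-1)^(0+1) * minor(0,1) = 8
Entry delta = 5 - -3 = 8
Det delta = 8 * 8 = 64
New det = -136 + 64 = -72

Answer: -72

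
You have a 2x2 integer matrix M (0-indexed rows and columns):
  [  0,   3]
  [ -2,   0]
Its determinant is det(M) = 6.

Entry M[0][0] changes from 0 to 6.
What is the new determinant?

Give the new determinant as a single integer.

det is linear in row 0: changing M[0][0] by delta changes det by delta * cofactor(0,0).
Cofactor C_00 = (-1)^(0+0) * minor(0,0) = 0
Entry delta = 6 - 0 = 6
Det delta = 6 * 0 = 0
New det = 6 + 0 = 6

Answer: 6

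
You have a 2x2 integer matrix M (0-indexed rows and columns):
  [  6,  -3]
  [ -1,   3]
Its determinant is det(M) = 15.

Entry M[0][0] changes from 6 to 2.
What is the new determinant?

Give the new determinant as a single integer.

Answer: 3

Derivation:
det is linear in row 0: changing M[0][0] by delta changes det by delta * cofactor(0,0).
Cofactor C_00 = (-1)^(0+0) * minor(0,0) = 3
Entry delta = 2 - 6 = -4
Det delta = -4 * 3 = -12
New det = 15 + -12 = 3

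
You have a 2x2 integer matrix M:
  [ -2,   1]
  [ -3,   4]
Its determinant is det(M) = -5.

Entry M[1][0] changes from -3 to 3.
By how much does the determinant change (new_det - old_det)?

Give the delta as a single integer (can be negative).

Answer: -6

Derivation:
Cofactor C_10 = -1
Entry delta = 3 - -3 = 6
Det delta = entry_delta * cofactor = 6 * -1 = -6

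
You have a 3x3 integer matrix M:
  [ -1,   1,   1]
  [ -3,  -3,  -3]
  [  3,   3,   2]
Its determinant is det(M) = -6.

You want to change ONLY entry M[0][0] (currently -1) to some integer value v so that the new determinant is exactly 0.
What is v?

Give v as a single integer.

Answer: 1

Derivation:
det is linear in entry M[0][0]: det = old_det + (v - -1) * C_00
Cofactor C_00 = 3
Want det = 0: -6 + (v - -1) * 3 = 0
  (v - -1) = 6 / 3 = 2
  v = -1 + (2) = 1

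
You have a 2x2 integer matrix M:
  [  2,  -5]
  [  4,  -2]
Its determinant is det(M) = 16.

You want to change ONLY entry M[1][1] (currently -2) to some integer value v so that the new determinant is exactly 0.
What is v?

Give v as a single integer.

Answer: -10

Derivation:
det is linear in entry M[1][1]: det = old_det + (v - -2) * C_11
Cofactor C_11 = 2
Want det = 0: 16 + (v - -2) * 2 = 0
  (v - -2) = -16 / 2 = -8
  v = -2 + (-8) = -10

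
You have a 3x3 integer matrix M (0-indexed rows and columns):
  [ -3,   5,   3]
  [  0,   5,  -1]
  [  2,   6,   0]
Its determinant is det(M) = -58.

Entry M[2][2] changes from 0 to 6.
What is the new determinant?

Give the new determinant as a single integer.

Answer: -148

Derivation:
det is linear in row 2: changing M[2][2] by delta changes det by delta * cofactor(2,2).
Cofactor C_22 = (-1)^(2+2) * minor(2,2) = -15
Entry delta = 6 - 0 = 6
Det delta = 6 * -15 = -90
New det = -58 + -90 = -148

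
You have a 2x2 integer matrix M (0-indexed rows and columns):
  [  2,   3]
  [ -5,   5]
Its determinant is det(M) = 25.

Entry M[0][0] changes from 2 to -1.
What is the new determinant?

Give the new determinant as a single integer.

det is linear in row 0: changing M[0][0] by delta changes det by delta * cofactor(0,0).
Cofactor C_00 = (-1)^(0+0) * minor(0,0) = 5
Entry delta = -1 - 2 = -3
Det delta = -3 * 5 = -15
New det = 25 + -15 = 10

Answer: 10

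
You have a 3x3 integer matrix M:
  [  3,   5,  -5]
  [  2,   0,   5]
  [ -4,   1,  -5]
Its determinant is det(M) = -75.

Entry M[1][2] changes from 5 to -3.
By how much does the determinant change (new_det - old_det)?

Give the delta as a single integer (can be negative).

Cofactor C_12 = -23
Entry delta = -3 - 5 = -8
Det delta = entry_delta * cofactor = -8 * -23 = 184

Answer: 184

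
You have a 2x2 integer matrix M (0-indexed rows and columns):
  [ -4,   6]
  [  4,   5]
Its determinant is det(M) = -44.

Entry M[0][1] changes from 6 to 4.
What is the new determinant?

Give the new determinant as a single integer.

Answer: -36

Derivation:
det is linear in row 0: changing M[0][1] by delta changes det by delta * cofactor(0,1).
Cofactor C_01 = (-1)^(0+1) * minor(0,1) = -4
Entry delta = 4 - 6 = -2
Det delta = -2 * -4 = 8
New det = -44 + 8 = -36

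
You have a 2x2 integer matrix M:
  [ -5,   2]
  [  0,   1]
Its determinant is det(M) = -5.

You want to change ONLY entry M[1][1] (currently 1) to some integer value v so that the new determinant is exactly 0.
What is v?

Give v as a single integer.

Answer: 0

Derivation:
det is linear in entry M[1][1]: det = old_det + (v - 1) * C_11
Cofactor C_11 = -5
Want det = 0: -5 + (v - 1) * -5 = 0
  (v - 1) = 5 / -5 = -1
  v = 1 + (-1) = 0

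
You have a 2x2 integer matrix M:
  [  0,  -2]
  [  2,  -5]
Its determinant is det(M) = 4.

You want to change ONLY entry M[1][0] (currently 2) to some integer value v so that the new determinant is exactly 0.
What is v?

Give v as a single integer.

Answer: 0

Derivation:
det is linear in entry M[1][0]: det = old_det + (v - 2) * C_10
Cofactor C_10 = 2
Want det = 0: 4 + (v - 2) * 2 = 0
  (v - 2) = -4 / 2 = -2
  v = 2 + (-2) = 0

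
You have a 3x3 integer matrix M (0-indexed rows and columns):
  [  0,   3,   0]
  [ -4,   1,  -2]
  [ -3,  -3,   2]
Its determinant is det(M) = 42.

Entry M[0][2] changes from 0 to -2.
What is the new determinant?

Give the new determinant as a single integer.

det is linear in row 0: changing M[0][2] by delta changes det by delta * cofactor(0,2).
Cofactor C_02 = (-1)^(0+2) * minor(0,2) = 15
Entry delta = -2 - 0 = -2
Det delta = -2 * 15 = -30
New det = 42 + -30 = 12

Answer: 12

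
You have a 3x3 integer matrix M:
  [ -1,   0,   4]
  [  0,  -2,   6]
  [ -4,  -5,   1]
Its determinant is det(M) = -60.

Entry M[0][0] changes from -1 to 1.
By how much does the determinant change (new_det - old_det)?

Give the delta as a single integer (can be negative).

Cofactor C_00 = 28
Entry delta = 1 - -1 = 2
Det delta = entry_delta * cofactor = 2 * 28 = 56

Answer: 56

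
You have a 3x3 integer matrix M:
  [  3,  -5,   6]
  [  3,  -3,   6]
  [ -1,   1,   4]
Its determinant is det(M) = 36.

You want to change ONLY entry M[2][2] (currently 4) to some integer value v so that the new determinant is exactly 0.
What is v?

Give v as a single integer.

det is linear in entry M[2][2]: det = old_det + (v - 4) * C_22
Cofactor C_22 = 6
Want det = 0: 36 + (v - 4) * 6 = 0
  (v - 4) = -36 / 6 = -6
  v = 4 + (-6) = -2

Answer: -2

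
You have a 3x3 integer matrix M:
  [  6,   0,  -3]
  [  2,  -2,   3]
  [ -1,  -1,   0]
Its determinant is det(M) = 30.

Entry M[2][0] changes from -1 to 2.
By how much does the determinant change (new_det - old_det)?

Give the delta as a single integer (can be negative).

Cofactor C_20 = -6
Entry delta = 2 - -1 = 3
Det delta = entry_delta * cofactor = 3 * -6 = -18

Answer: -18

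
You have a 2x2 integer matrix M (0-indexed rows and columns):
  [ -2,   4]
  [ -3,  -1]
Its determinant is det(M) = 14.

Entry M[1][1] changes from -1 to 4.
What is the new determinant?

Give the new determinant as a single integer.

det is linear in row 1: changing M[1][1] by delta changes det by delta * cofactor(1,1).
Cofactor C_11 = (-1)^(1+1) * minor(1,1) = -2
Entry delta = 4 - -1 = 5
Det delta = 5 * -2 = -10
New det = 14 + -10 = 4

Answer: 4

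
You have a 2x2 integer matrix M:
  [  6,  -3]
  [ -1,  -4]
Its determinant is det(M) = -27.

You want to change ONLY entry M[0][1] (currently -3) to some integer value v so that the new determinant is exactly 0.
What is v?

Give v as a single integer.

Answer: 24

Derivation:
det is linear in entry M[0][1]: det = old_det + (v - -3) * C_01
Cofactor C_01 = 1
Want det = 0: -27 + (v - -3) * 1 = 0
  (v - -3) = 27 / 1 = 27
  v = -3 + (27) = 24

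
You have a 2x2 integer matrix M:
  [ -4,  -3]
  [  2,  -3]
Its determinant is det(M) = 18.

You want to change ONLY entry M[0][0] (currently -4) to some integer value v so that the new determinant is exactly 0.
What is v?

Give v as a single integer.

det is linear in entry M[0][0]: det = old_det + (v - -4) * C_00
Cofactor C_00 = -3
Want det = 0: 18 + (v - -4) * -3 = 0
  (v - -4) = -18 / -3 = 6
  v = -4 + (6) = 2

Answer: 2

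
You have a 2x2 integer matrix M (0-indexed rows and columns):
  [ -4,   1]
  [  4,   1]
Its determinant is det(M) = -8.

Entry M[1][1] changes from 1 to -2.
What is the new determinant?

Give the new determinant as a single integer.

Answer: 4

Derivation:
det is linear in row 1: changing M[1][1] by delta changes det by delta * cofactor(1,1).
Cofactor C_11 = (-1)^(1+1) * minor(1,1) = -4
Entry delta = -2 - 1 = -3
Det delta = -3 * -4 = 12
New det = -8 + 12 = 4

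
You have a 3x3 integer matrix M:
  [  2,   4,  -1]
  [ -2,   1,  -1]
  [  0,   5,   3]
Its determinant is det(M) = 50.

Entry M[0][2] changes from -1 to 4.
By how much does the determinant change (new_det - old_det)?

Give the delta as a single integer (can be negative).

Cofactor C_02 = -10
Entry delta = 4 - -1 = 5
Det delta = entry_delta * cofactor = 5 * -10 = -50

Answer: -50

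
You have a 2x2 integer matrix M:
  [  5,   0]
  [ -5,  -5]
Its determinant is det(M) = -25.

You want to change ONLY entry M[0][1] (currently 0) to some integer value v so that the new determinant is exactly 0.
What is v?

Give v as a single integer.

Answer: 5

Derivation:
det is linear in entry M[0][1]: det = old_det + (v - 0) * C_01
Cofactor C_01 = 5
Want det = 0: -25 + (v - 0) * 5 = 0
  (v - 0) = 25 / 5 = 5
  v = 0 + (5) = 5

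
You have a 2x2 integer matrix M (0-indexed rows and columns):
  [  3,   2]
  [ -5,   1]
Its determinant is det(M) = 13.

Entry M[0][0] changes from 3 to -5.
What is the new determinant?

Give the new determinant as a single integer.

Answer: 5

Derivation:
det is linear in row 0: changing M[0][0] by delta changes det by delta * cofactor(0,0).
Cofactor C_00 = (-1)^(0+0) * minor(0,0) = 1
Entry delta = -5 - 3 = -8
Det delta = -8 * 1 = -8
New det = 13 + -8 = 5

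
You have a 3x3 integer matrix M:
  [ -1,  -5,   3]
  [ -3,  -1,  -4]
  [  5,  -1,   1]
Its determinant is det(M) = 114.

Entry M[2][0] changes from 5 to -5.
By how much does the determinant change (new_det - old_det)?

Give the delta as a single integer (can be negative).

Answer: -230

Derivation:
Cofactor C_20 = 23
Entry delta = -5 - 5 = -10
Det delta = entry_delta * cofactor = -10 * 23 = -230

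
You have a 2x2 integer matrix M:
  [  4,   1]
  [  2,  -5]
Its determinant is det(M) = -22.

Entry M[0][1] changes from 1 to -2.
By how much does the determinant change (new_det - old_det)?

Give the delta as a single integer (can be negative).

Answer: 6

Derivation:
Cofactor C_01 = -2
Entry delta = -2 - 1 = -3
Det delta = entry_delta * cofactor = -3 * -2 = 6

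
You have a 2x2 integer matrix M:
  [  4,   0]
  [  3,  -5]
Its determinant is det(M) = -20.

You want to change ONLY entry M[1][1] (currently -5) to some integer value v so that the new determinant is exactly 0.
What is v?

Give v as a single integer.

Answer: 0

Derivation:
det is linear in entry M[1][1]: det = old_det + (v - -5) * C_11
Cofactor C_11 = 4
Want det = 0: -20 + (v - -5) * 4 = 0
  (v - -5) = 20 / 4 = 5
  v = -5 + (5) = 0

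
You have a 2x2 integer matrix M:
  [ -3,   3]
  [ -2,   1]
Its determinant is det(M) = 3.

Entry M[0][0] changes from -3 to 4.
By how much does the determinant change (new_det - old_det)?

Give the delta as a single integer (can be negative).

Answer: 7

Derivation:
Cofactor C_00 = 1
Entry delta = 4 - -3 = 7
Det delta = entry_delta * cofactor = 7 * 1 = 7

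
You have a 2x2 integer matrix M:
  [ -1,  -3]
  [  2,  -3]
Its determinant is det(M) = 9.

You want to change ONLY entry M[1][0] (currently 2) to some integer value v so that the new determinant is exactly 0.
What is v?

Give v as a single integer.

Answer: -1

Derivation:
det is linear in entry M[1][0]: det = old_det + (v - 2) * C_10
Cofactor C_10 = 3
Want det = 0: 9 + (v - 2) * 3 = 0
  (v - 2) = -9 / 3 = -3
  v = 2 + (-3) = -1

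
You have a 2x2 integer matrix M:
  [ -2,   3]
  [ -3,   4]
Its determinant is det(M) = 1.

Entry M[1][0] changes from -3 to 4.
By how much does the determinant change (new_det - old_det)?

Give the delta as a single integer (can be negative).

Answer: -21

Derivation:
Cofactor C_10 = -3
Entry delta = 4 - -3 = 7
Det delta = entry_delta * cofactor = 7 * -3 = -21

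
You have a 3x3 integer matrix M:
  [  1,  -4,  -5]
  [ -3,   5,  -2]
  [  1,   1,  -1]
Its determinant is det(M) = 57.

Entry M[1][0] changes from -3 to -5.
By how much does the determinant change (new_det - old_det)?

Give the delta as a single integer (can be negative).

Answer: 18

Derivation:
Cofactor C_10 = -9
Entry delta = -5 - -3 = -2
Det delta = entry_delta * cofactor = -2 * -9 = 18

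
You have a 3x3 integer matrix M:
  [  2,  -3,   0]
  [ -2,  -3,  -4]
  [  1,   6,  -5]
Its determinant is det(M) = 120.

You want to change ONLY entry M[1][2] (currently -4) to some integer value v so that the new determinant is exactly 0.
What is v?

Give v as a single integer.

Answer: 4

Derivation:
det is linear in entry M[1][2]: det = old_det + (v - -4) * C_12
Cofactor C_12 = -15
Want det = 0: 120 + (v - -4) * -15 = 0
  (v - -4) = -120 / -15 = 8
  v = -4 + (8) = 4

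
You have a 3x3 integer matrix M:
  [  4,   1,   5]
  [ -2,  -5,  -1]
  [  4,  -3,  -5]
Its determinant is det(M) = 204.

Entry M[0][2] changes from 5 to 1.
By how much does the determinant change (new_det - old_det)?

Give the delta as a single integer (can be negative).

Cofactor C_02 = 26
Entry delta = 1 - 5 = -4
Det delta = entry_delta * cofactor = -4 * 26 = -104

Answer: -104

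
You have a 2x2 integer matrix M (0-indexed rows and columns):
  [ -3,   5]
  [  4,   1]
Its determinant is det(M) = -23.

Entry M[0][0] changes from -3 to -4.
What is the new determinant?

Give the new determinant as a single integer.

Answer: -24

Derivation:
det is linear in row 0: changing M[0][0] by delta changes det by delta * cofactor(0,0).
Cofactor C_00 = (-1)^(0+0) * minor(0,0) = 1
Entry delta = -4 - -3 = -1
Det delta = -1 * 1 = -1
New det = -23 + -1 = -24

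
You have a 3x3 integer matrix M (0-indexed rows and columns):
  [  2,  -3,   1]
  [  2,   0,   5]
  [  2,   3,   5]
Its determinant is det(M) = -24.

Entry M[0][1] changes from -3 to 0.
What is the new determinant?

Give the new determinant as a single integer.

Answer: -24

Derivation:
det is linear in row 0: changing M[0][1] by delta changes det by delta * cofactor(0,1).
Cofactor C_01 = (-1)^(0+1) * minor(0,1) = 0
Entry delta = 0 - -3 = 3
Det delta = 3 * 0 = 0
New det = -24 + 0 = -24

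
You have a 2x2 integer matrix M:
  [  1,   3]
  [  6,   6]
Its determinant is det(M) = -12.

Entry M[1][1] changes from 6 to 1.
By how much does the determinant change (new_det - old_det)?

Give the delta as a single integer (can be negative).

Answer: -5

Derivation:
Cofactor C_11 = 1
Entry delta = 1 - 6 = -5
Det delta = entry_delta * cofactor = -5 * 1 = -5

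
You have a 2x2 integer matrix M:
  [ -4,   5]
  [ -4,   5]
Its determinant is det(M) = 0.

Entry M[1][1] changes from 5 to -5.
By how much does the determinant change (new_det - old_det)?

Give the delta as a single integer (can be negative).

Answer: 40

Derivation:
Cofactor C_11 = -4
Entry delta = -5 - 5 = -10
Det delta = entry_delta * cofactor = -10 * -4 = 40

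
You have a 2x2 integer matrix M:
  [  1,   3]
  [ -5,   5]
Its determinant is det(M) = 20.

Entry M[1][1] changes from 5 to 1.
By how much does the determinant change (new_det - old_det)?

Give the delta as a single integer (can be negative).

Answer: -4

Derivation:
Cofactor C_11 = 1
Entry delta = 1 - 5 = -4
Det delta = entry_delta * cofactor = -4 * 1 = -4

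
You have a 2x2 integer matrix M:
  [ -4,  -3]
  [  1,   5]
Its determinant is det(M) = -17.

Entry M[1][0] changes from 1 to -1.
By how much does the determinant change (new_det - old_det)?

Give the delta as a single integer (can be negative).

Cofactor C_10 = 3
Entry delta = -1 - 1 = -2
Det delta = entry_delta * cofactor = -2 * 3 = -6

Answer: -6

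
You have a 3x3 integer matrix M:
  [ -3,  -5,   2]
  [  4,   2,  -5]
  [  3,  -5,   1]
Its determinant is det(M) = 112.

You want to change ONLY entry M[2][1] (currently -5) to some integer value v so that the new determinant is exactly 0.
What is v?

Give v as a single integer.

Answer: 11

Derivation:
det is linear in entry M[2][1]: det = old_det + (v - -5) * C_21
Cofactor C_21 = -7
Want det = 0: 112 + (v - -5) * -7 = 0
  (v - -5) = -112 / -7 = 16
  v = -5 + (16) = 11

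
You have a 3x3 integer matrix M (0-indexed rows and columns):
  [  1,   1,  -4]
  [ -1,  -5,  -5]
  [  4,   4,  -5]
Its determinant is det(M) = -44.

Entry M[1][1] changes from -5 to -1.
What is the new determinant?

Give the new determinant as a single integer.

det is linear in row 1: changing M[1][1] by delta changes det by delta * cofactor(1,1).
Cofactor C_11 = (-1)^(1+1) * minor(1,1) = 11
Entry delta = -1 - -5 = 4
Det delta = 4 * 11 = 44
New det = -44 + 44 = 0

Answer: 0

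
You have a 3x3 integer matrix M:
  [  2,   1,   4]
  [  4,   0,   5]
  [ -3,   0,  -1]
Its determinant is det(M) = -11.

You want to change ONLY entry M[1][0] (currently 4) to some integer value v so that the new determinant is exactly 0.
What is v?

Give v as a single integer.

Answer: 15

Derivation:
det is linear in entry M[1][0]: det = old_det + (v - 4) * C_10
Cofactor C_10 = 1
Want det = 0: -11 + (v - 4) * 1 = 0
  (v - 4) = 11 / 1 = 11
  v = 4 + (11) = 15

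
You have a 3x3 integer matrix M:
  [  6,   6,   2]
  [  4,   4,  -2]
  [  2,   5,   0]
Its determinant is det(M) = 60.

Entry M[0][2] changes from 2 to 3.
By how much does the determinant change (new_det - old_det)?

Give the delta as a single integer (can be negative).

Cofactor C_02 = 12
Entry delta = 3 - 2 = 1
Det delta = entry_delta * cofactor = 1 * 12 = 12

Answer: 12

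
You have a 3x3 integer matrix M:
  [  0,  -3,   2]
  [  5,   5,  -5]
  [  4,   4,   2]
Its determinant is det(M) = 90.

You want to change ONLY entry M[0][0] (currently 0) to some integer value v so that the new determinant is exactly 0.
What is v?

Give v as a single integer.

det is linear in entry M[0][0]: det = old_det + (v - 0) * C_00
Cofactor C_00 = 30
Want det = 0: 90 + (v - 0) * 30 = 0
  (v - 0) = -90 / 30 = -3
  v = 0 + (-3) = -3

Answer: -3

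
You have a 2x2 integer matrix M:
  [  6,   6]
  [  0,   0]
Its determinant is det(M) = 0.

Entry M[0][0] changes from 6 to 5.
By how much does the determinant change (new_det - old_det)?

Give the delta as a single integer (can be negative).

Cofactor C_00 = 0
Entry delta = 5 - 6 = -1
Det delta = entry_delta * cofactor = -1 * 0 = 0

Answer: 0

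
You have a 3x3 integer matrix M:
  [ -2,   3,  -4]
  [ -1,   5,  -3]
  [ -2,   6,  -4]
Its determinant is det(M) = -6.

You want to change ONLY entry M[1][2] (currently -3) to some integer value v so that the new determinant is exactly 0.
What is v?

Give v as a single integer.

Answer: -2

Derivation:
det is linear in entry M[1][2]: det = old_det + (v - -3) * C_12
Cofactor C_12 = 6
Want det = 0: -6 + (v - -3) * 6 = 0
  (v - -3) = 6 / 6 = 1
  v = -3 + (1) = -2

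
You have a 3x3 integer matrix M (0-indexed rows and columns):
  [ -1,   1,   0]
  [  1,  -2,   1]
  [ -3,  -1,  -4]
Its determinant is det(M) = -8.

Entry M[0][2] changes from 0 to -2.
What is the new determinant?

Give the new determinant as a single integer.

Answer: 6

Derivation:
det is linear in row 0: changing M[0][2] by delta changes det by delta * cofactor(0,2).
Cofactor C_02 = (-1)^(0+2) * minor(0,2) = -7
Entry delta = -2 - 0 = -2
Det delta = -2 * -7 = 14
New det = -8 + 14 = 6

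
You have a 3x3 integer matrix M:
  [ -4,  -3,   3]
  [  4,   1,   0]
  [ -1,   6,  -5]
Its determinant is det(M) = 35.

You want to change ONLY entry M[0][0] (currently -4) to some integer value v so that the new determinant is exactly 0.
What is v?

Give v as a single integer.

Answer: 3

Derivation:
det is linear in entry M[0][0]: det = old_det + (v - -4) * C_00
Cofactor C_00 = -5
Want det = 0: 35 + (v - -4) * -5 = 0
  (v - -4) = -35 / -5 = 7
  v = -4 + (7) = 3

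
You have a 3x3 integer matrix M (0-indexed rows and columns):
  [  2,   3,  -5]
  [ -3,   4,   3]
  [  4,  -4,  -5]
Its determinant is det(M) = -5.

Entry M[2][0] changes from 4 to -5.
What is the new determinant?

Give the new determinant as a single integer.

Answer: -266

Derivation:
det is linear in row 2: changing M[2][0] by delta changes det by delta * cofactor(2,0).
Cofactor C_20 = (-1)^(2+0) * minor(2,0) = 29
Entry delta = -5 - 4 = -9
Det delta = -9 * 29 = -261
New det = -5 + -261 = -266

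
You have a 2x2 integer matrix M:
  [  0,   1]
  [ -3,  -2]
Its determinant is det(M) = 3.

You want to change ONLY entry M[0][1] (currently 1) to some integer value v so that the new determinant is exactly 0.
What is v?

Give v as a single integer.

Answer: 0

Derivation:
det is linear in entry M[0][1]: det = old_det + (v - 1) * C_01
Cofactor C_01 = 3
Want det = 0: 3 + (v - 1) * 3 = 0
  (v - 1) = -3 / 3 = -1
  v = 1 + (-1) = 0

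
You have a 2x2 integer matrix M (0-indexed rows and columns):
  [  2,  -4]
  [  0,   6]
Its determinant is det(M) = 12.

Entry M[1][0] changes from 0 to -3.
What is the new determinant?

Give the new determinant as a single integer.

Answer: 0

Derivation:
det is linear in row 1: changing M[1][0] by delta changes det by delta * cofactor(1,0).
Cofactor C_10 = (-1)^(1+0) * minor(1,0) = 4
Entry delta = -3 - 0 = -3
Det delta = -3 * 4 = -12
New det = 12 + -12 = 0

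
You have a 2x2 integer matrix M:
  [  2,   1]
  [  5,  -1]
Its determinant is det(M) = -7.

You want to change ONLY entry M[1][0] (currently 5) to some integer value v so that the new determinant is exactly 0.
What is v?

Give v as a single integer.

det is linear in entry M[1][0]: det = old_det + (v - 5) * C_10
Cofactor C_10 = -1
Want det = 0: -7 + (v - 5) * -1 = 0
  (v - 5) = 7 / -1 = -7
  v = 5 + (-7) = -2

Answer: -2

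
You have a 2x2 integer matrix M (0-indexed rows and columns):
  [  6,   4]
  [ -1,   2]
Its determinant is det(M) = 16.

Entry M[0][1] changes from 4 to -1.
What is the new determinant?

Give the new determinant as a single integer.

Answer: 11

Derivation:
det is linear in row 0: changing M[0][1] by delta changes det by delta * cofactor(0,1).
Cofactor C_01 = (-1)^(0+1) * minor(0,1) = 1
Entry delta = -1 - 4 = -5
Det delta = -5 * 1 = -5
New det = 16 + -5 = 11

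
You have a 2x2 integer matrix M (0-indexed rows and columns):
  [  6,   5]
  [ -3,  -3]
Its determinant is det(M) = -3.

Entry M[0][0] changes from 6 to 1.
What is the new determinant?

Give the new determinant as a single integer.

Answer: 12

Derivation:
det is linear in row 0: changing M[0][0] by delta changes det by delta * cofactor(0,0).
Cofactor C_00 = (-1)^(0+0) * minor(0,0) = -3
Entry delta = 1 - 6 = -5
Det delta = -5 * -3 = 15
New det = -3 + 15 = 12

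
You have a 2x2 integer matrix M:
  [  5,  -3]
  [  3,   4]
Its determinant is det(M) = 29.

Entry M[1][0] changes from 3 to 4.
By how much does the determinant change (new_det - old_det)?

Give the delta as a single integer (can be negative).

Answer: 3

Derivation:
Cofactor C_10 = 3
Entry delta = 4 - 3 = 1
Det delta = entry_delta * cofactor = 1 * 3 = 3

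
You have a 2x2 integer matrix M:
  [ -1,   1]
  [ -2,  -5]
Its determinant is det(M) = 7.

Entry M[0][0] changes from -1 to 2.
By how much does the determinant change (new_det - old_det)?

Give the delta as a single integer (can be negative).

Cofactor C_00 = -5
Entry delta = 2 - -1 = 3
Det delta = entry_delta * cofactor = 3 * -5 = -15

Answer: -15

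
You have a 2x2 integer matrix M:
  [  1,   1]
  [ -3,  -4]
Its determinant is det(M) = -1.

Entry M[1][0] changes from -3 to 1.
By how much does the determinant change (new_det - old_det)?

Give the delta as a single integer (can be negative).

Cofactor C_10 = -1
Entry delta = 1 - -3 = 4
Det delta = entry_delta * cofactor = 4 * -1 = -4

Answer: -4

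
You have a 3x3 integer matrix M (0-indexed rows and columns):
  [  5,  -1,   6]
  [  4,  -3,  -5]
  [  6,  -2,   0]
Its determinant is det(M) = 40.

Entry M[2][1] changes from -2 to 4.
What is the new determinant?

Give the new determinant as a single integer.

det is linear in row 2: changing M[2][1] by delta changes det by delta * cofactor(2,1).
Cofactor C_21 = (-1)^(2+1) * minor(2,1) = 49
Entry delta = 4 - -2 = 6
Det delta = 6 * 49 = 294
New det = 40 + 294 = 334

Answer: 334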